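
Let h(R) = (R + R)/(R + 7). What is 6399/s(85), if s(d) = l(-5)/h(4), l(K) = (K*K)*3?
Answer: 17064/275 ≈ 62.051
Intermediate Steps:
h(R) = 2*R/(7 + R) (h(R) = (2*R)/(7 + R) = 2*R/(7 + R))
l(K) = 3*K² (l(K) = K²*3 = 3*K²)
s(d) = 825/8 (s(d) = (3*(-5)²)/((2*4/(7 + 4))) = (3*25)/((2*4/11)) = 75/((2*4*(1/11))) = 75/(8/11) = 75*(11/8) = 825/8)
6399/s(85) = 6399/(825/8) = 6399*(8/825) = 17064/275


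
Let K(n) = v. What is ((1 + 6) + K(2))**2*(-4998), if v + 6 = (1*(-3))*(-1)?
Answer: -79968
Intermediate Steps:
v = -3 (v = -6 + (1*(-3))*(-1) = -6 - 3*(-1) = -6 + 3 = -3)
K(n) = -3
((1 + 6) + K(2))**2*(-4998) = ((1 + 6) - 3)**2*(-4998) = (7 - 3)**2*(-4998) = 4**2*(-4998) = 16*(-4998) = -79968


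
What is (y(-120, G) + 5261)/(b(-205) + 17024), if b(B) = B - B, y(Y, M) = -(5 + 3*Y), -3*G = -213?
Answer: 351/1064 ≈ 0.32989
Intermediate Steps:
G = 71 (G = -⅓*(-213) = 71)
y(Y, M) = -5 - 3*Y
b(B) = 0
(y(-120, G) + 5261)/(b(-205) + 17024) = ((-5 - 3*(-120)) + 5261)/(0 + 17024) = ((-5 + 360) + 5261)/17024 = (355 + 5261)*(1/17024) = 5616*(1/17024) = 351/1064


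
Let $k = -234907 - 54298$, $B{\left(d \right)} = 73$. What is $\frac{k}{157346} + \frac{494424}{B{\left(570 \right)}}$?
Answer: $\frac{11110646677}{1640894} \approx 6771.1$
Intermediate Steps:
$k = -289205$ ($k = -234907 - 54298 = -289205$)
$\frac{k}{157346} + \frac{494424}{B{\left(570 \right)}} = - \frac{289205}{157346} + \frac{494424}{73} = \left(-289205\right) \frac{1}{157346} + 494424 \cdot \frac{1}{73} = - \frac{41315}{22478} + \frac{494424}{73} = \frac{11110646677}{1640894}$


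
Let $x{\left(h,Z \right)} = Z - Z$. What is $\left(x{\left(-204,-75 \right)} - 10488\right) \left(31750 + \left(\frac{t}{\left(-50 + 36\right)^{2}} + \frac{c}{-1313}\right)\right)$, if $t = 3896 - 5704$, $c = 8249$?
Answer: $- \frac{21413371341624}{64337} \approx -3.3283 \cdot 10^{8}$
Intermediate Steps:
$x{\left(h,Z \right)} = 0$
$t = -1808$ ($t = 3896 - 5704 = -1808$)
$\left(x{\left(-204,-75 \right)} - 10488\right) \left(31750 + \left(\frac{t}{\left(-50 + 36\right)^{2}} + \frac{c}{-1313}\right)\right) = \left(0 - 10488\right) \left(31750 + \left(- \frac{1808}{\left(-50 + 36\right)^{2}} + \frac{8249}{-1313}\right)\right) = - 10488 \left(31750 + \left(- \frac{1808}{\left(-14\right)^{2}} + 8249 \left(- \frac{1}{1313}\right)\right)\right) = - 10488 \left(31750 - \left(\frac{8249}{1313} + \frac{1808}{196}\right)\right) = - 10488 \left(31750 - \frac{997677}{64337}\right) = \left(-10488\right) \frac{2041702073}{64337} = - \frac{21413371341624}{64337}$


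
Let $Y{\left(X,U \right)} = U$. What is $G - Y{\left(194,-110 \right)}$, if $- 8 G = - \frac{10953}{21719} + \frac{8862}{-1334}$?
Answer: $\frac{3212931695}{28973146} \approx 110.89$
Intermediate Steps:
$G = \frac{25885635}{28973146}$ ($G = - \frac{- \frac{10953}{21719} + \frac{8862}{-1334}}{8} = - \frac{\left(-10953\right) \frac{1}{21719} + 8862 \left(- \frac{1}{1334}\right)}{8} = - \frac{- \frac{10953}{21719} - \frac{4431}{667}}{8} = \left(- \frac{1}{8}\right) \left(- \frac{103542540}{14486573}\right) = \frac{25885635}{28973146} \approx 0.89344$)
$G - Y{\left(194,-110 \right)} = \frac{25885635}{28973146} - -110 = \frac{25885635}{28973146} + 110 = \frac{3212931695}{28973146}$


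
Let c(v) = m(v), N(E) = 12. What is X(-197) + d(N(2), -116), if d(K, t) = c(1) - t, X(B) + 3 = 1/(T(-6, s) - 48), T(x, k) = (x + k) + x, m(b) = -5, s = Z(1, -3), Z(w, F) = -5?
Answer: 7019/65 ≈ 107.98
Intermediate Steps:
s = -5
T(x, k) = k + 2*x (T(x, k) = (k + x) + x = k + 2*x)
c(v) = -5
X(B) = -196/65 (X(B) = -3 + 1/((-5 + 2*(-6)) - 48) = -3 + 1/((-5 - 12) - 48) = -3 + 1/(-17 - 48) = -3 + 1/(-65) = -3 - 1/65 = -196/65)
d(K, t) = -5 - t
X(-197) + d(N(2), -116) = -196/65 + (-5 - 1*(-116)) = -196/65 + (-5 + 116) = -196/65 + 111 = 7019/65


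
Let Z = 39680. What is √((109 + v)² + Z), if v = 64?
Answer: √69609 ≈ 263.83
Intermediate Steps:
√((109 + v)² + Z) = √((109 + 64)² + 39680) = √(173² + 39680) = √(29929 + 39680) = √69609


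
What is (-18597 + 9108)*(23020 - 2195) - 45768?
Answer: -197654193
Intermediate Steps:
(-18597 + 9108)*(23020 - 2195) - 45768 = -9489*20825 - 45768 = -197608425 - 45768 = -197654193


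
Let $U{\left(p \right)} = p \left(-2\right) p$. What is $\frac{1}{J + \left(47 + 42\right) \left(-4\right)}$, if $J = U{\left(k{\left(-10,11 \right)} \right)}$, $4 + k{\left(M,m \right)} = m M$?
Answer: $- \frac{1}{26348} \approx -3.7954 \cdot 10^{-5}$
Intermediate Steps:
$k{\left(M,m \right)} = -4 + M m$ ($k{\left(M,m \right)} = -4 + m M = -4 + M m$)
$U{\left(p \right)} = - 2 p^{2}$ ($U{\left(p \right)} = - 2 p p = - 2 p^{2}$)
$J = -25992$ ($J = - 2 \left(-4 - 110\right)^{2} = - 2 \left(-114\right)^{2} = \left(-2\right) 12996 = -25992$)
$\frac{1}{J + \left(47 + 42\right) \left(-4\right)} = \frac{1}{-25992 + \left(47 + 42\right) \left(-4\right)} = \frac{1}{-25992 + 89 \left(-4\right)} = \frac{1}{-25992 - 356} = \frac{1}{-26348} = - \frac{1}{26348}$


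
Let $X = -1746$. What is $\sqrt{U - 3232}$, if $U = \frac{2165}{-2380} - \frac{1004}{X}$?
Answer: $\frac{i \sqrt{15504444397799}}{69258} \approx 56.854 i$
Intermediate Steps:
$U = - \frac{139057}{415548}$ ($U = \frac{2165}{-2380} - \frac{1004}{-1746} = 2165 \left(- \frac{1}{2380}\right) - - \frac{502}{873} = - \frac{433}{476} + \frac{502}{873} = - \frac{139057}{415548} \approx -0.33464$)
$\sqrt{U - 3232} = \sqrt{- \frac{139057}{415548} - 3232} = \sqrt{- \frac{1343190193}{415548}} = \frac{i \sqrt{15504444397799}}{69258}$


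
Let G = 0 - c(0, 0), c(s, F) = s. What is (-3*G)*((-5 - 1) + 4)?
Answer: 0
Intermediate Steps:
G = 0 (G = 0 - 1*0 = 0 + 0 = 0)
(-3*G)*((-5 - 1) + 4) = (-3*0)*((-5 - 1) + 4) = 0*(-6 + 4) = 0*(-2) = 0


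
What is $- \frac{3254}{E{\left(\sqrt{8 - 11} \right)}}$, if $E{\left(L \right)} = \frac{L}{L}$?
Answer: $-3254$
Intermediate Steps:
$E{\left(L \right)} = 1$
$- \frac{3254}{E{\left(\sqrt{8 - 11} \right)}} = - \frac{3254}{1} = \left(-3254\right) 1 = -3254$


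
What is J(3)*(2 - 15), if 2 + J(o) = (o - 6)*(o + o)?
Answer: 260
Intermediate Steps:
J(o) = -2 + 2*o*(-6 + o) (J(o) = -2 + (o - 6)*(o + o) = -2 + (-6 + o)*(2*o) = -2 + 2*o*(-6 + o))
J(3)*(2 - 15) = (-2 - 12*3 + 2*3**2)*(2 - 15) = (-2 - 36 + 2*9)*(-13) = (-2 - 36 + 18)*(-13) = -20*(-13) = 260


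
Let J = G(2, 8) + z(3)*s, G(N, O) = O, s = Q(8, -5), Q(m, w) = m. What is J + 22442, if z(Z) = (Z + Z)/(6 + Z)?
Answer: 67366/3 ≈ 22455.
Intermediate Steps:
s = 8
z(Z) = 2*Z/(6 + Z) (z(Z) = (2*Z)/(6 + Z) = 2*Z/(6 + Z))
J = 40/3 (J = 8 + (2*3/(6 + 3))*8 = 8 + (2*3/9)*8 = 8 + (2*3*(1/9))*8 = 8 + (2/3)*8 = 8 + 16/3 = 40/3 ≈ 13.333)
J + 22442 = 40/3 + 22442 = 67366/3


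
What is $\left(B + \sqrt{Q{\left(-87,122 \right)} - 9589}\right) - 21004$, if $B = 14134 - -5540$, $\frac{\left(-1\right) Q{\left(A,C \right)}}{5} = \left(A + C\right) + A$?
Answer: $-1330 + i \sqrt{9329} \approx -1330.0 + 96.587 i$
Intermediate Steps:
$Q{\left(A,C \right)} = - 10 A - 5 C$ ($Q{\left(A,C \right)} = - 5 \left(\left(A + C\right) + A\right) = - 5 \left(C + 2 A\right) = - 10 A - 5 C$)
$B = 19674$ ($B = 14134 + 5540 = 19674$)
$\left(B + \sqrt{Q{\left(-87,122 \right)} - 9589}\right) - 21004 = \left(19674 + \sqrt{\left(\left(-10\right) \left(-87\right) - 610\right) - 9589}\right) - 21004 = \left(19674 + \sqrt{\left(870 - 610\right) - 9589}\right) - 21004 = \left(19674 + \sqrt{260 - 9589}\right) - 21004 = \left(19674 + \sqrt{-9329}\right) - 21004 = \left(19674 + i \sqrt{9329}\right) - 21004 = -1330 + i \sqrt{9329}$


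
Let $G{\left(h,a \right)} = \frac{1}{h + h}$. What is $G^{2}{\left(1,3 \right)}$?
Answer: $\frac{1}{4} \approx 0.25$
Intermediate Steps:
$G{\left(h,a \right)} = \frac{1}{2 h}$
$G^{2}{\left(1,3 \right)} = \left(\frac{1}{2 \cdot 1}\right)^{2} = \left(\frac{1}{2} \cdot 1\right)^{2} = \left(\frac{1}{2}\right)^{2} = \frac{1}{4}$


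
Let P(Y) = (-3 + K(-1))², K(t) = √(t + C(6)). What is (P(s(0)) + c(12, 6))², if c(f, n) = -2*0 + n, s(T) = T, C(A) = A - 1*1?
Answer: 49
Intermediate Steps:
C(A) = -1 + A (C(A) = A - 1 = -1 + A)
K(t) = √(5 + t) (K(t) = √(t + (-1 + 6)) = √(t + 5) = √(5 + t))
P(Y) = 1 (P(Y) = (-3 + √(5 - 1))² = (-3 + √4)² = (-3 + 2)² = (-1)² = 1)
c(f, n) = n (c(f, n) = 0 + n = n)
(P(s(0)) + c(12, 6))² = (1 + 6)² = 7² = 49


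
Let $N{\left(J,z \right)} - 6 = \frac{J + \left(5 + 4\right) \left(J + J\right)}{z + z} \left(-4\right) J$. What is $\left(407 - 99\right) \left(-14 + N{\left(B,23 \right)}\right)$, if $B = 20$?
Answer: $- \frac{4738272}{23} \approx -2.0601 \cdot 10^{5}$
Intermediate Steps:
$N{\left(J,z \right)} = 6 - \frac{38 J^{2}}{z}$ ($N{\left(J,z \right)} = 6 + \frac{J + \left(5 + 4\right) \left(J + J\right)}{z + z} \left(-4\right) J = 6 + \frac{J + 9 \cdot 2 J}{2 z} \left(-4\right) J = 6 + \left(J + 18 J\right) \frac{1}{2 z} \left(-4\right) J = 6 + 19 J \frac{1}{2 z} \left(-4\right) J = 6 + \frac{19 J}{2 z} \left(-4\right) J = 6 + - \frac{38 J}{z} J = 6 - \frac{38 J^{2}}{z}$)
$\left(407 - 99\right) \left(-14 + N{\left(B,23 \right)}\right) = \left(407 - 99\right) \left(-14 + \left(6 - \frac{38 \cdot 20^{2}}{23}\right)\right) = 308 \left(-14 + \left(6 - 15200 \cdot \frac{1}{23}\right)\right) = 308 \left(-14 + \left(6 - \frac{15200}{23}\right)\right) = 308 \left(-14 - \frac{15062}{23}\right) = 308 \left(- \frac{15384}{23}\right) = - \frac{4738272}{23}$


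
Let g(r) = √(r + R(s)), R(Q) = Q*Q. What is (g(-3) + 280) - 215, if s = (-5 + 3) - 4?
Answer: 65 + √33 ≈ 70.745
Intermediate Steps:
s = -6 (s = -2 - 4 = -6)
R(Q) = Q²
g(r) = √(36 + r) (g(r) = √(r + (-6)²) = √(r + 36) = √(36 + r))
(g(-3) + 280) - 215 = (√(36 - 3) + 280) - 215 = (√33 + 280) - 215 = (280 + √33) - 215 = 65 + √33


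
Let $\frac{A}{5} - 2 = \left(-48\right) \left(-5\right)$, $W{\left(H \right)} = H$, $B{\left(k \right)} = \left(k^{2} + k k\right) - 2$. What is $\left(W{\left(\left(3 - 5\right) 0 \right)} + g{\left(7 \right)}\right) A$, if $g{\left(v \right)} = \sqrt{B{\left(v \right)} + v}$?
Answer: $1210 \sqrt{103} \approx 12280.0$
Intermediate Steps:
$B{\left(k \right)} = -2 + 2 k^{2}$ ($B{\left(k \right)} = \left(k^{2} + k^{2}\right) - 2 = 2 k^{2} - 2 = -2 + 2 k^{2}$)
$A = 1210$ ($A = 10 + 5 \left(\left(-48\right) \left(-5\right)\right) = 10 + 5 \cdot 240 = 10 + 1200 = 1210$)
$g{\left(v \right)} = \sqrt{-2 + v + 2 v^{2}}$ ($g{\left(v \right)} = \sqrt{\left(-2 + 2 v^{2}\right) + v} = \sqrt{-2 + v + 2 v^{2}}$)
$\left(W{\left(\left(3 - 5\right) 0 \right)} + g{\left(7 \right)}\right) A = \left(\left(3 - 5\right) 0 + \sqrt{-2 + 7 + 2 \cdot 7^{2}}\right) 1210 = \left(\left(-2\right) 0 + \sqrt{-2 + 7 + 2 \cdot 49}\right) 1210 = \left(0 + \sqrt{-2 + 7 + 98}\right) 1210 = \left(0 + \sqrt{103}\right) 1210 = \sqrt{103} \cdot 1210 = 1210 \sqrt{103}$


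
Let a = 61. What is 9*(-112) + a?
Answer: -947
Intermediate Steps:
9*(-112) + a = 9*(-112) + 61 = -1008 + 61 = -947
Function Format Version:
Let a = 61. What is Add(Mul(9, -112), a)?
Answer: -947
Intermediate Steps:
Add(Mul(9, -112), a) = Add(Mul(9, -112), 61) = Add(-1008, 61) = -947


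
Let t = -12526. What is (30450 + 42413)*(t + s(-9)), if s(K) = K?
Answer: -913337705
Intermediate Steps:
(30450 + 42413)*(t + s(-9)) = (30450 + 42413)*(-12526 - 9) = 72863*(-12535) = -913337705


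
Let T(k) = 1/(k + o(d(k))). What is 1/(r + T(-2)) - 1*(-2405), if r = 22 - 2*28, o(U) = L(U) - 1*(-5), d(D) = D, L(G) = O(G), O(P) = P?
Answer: 79364/33 ≈ 2405.0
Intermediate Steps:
L(G) = G
o(U) = 5 + U (o(U) = U - 1*(-5) = U + 5 = 5 + U)
r = -34 (r = 22 - 56 = -34)
T(k) = 1/(5 + 2*k) (T(k) = 1/(k + (5 + k)) = 1/(5 + 2*k))
1/(r + T(-2)) - 1*(-2405) = 1/(-34 + 1/(5 + 2*(-2))) - 1*(-2405) = 1/(-34 + 1/(5 - 4)) + 2405 = 1/(-34 + 1/1) + 2405 = 1/(-34 + 1) + 2405 = 1/(-33) + 2405 = -1/33 + 2405 = 79364/33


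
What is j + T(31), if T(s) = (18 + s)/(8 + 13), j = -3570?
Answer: -10703/3 ≈ -3567.7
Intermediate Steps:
T(s) = 6/7 + s/21 (T(s) = (18 + s)/21 = (18 + s)*(1/21) = 6/7 + s/21)
j + T(31) = -3570 + (6/7 + (1/21)*31) = -3570 + (6/7 + 31/21) = -3570 + 7/3 = -10703/3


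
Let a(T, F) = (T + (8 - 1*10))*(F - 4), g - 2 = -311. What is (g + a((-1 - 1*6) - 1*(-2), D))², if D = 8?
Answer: 113569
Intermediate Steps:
g = -309 (g = 2 - 311 = -309)
a(T, F) = (-4 + F)*(-2 + T) (a(T, F) = (T + (8 - 10))*(-4 + F) = (T - 2)*(-4 + F) = (-2 + T)*(-4 + F) = (-4 + F)*(-2 + T))
(g + a((-1 - 1*6) - 1*(-2), D))² = (-309 + (8 - 4*((-1 - 1*6) - 1*(-2)) - 2*8 + 8*((-1 - 1*6) - 1*(-2))))² = (-309 + (8 - 4*((-1 - 6) + 2) - 16 + 8*((-1 - 6) + 2)))² = (-309 + (8 - 4*(-7 + 2) - 16 + 8*(-7 + 2)))² = (-309 + (8 - 4*(-5) - 16 + 8*(-5)))² = (-309 + (8 + 20 - 16 - 40))² = (-309 - 28)² = (-337)² = 113569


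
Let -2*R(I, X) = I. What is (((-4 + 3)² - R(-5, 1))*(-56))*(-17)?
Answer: -1428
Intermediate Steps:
R(I, X) = -I/2
(((-4 + 3)² - R(-5, 1))*(-56))*(-17) = (((-4 + 3)² - (-1)*(-5)/2)*(-56))*(-17) = (((-1)² - 1*5/2)*(-56))*(-17) = ((1 - 5/2)*(-56))*(-17) = -3/2*(-56)*(-17) = 84*(-17) = -1428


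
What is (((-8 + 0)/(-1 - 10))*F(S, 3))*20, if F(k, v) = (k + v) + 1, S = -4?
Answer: 0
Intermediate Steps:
F(k, v) = 1 + k + v
(((-8 + 0)/(-1 - 10))*F(S, 3))*20 = (((-8 + 0)/(-1 - 10))*(1 - 4 + 3))*20 = (-8/(-11)*0)*20 = (-8*(-1/11)*0)*20 = ((8/11)*0)*20 = 0*20 = 0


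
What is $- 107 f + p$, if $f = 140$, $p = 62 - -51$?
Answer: $-14867$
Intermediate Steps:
$p = 113$ ($p = 62 + 51 = 113$)
$- 107 f + p = \left(-107\right) 140 + 113 = -14980 + 113 = -14867$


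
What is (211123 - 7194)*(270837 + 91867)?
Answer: 73965864016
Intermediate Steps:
(211123 - 7194)*(270837 + 91867) = 203929*362704 = 73965864016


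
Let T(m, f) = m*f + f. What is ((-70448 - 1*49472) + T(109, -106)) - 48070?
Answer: -179650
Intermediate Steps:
T(m, f) = f + f*m (T(m, f) = f*m + f = f + f*m)
((-70448 - 1*49472) + T(109, -106)) - 48070 = ((-70448 - 1*49472) - 106*(1 + 109)) - 48070 = ((-70448 - 49472) - 106*110) - 48070 = (-119920 - 11660) - 48070 = -131580 - 48070 = -179650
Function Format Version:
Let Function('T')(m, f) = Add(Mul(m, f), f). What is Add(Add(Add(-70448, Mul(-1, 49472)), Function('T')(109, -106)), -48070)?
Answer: -179650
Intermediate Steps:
Function('T')(m, f) = Add(f, Mul(f, m)) (Function('T')(m, f) = Add(Mul(f, m), f) = Add(f, Mul(f, m)))
Add(Add(Add(-70448, Mul(-1, 49472)), Function('T')(109, -106)), -48070) = Add(Add(Add(-70448, Mul(-1, 49472)), Mul(-106, Add(1, 109))), -48070) = Add(Add(Add(-70448, -49472), Mul(-106, 110)), -48070) = Add(Add(-119920, -11660), -48070) = Add(-131580, -48070) = -179650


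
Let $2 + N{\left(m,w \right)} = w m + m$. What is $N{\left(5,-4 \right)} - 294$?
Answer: $-311$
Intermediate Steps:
$N{\left(m,w \right)} = -2 + m + m w$ ($N{\left(m,w \right)} = -2 + \left(w m + m\right) = -2 + \left(m w + m\right) = -2 + \left(m + m w\right) = -2 + m + m w$)
$N{\left(5,-4 \right)} - 294 = \left(-2 + 5 + 5 \left(-4\right)\right) - 294 = \left(-2 + 5 - 20\right) - 294 = -17 - 294 = -311$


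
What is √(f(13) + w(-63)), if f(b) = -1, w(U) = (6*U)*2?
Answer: I*√757 ≈ 27.514*I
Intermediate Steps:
w(U) = 12*U
√(f(13) + w(-63)) = √(-1 + 12*(-63)) = √(-1 - 756) = √(-757) = I*√757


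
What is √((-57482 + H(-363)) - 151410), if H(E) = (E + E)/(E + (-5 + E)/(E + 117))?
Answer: I*√413003969677130/44465 ≈ 457.04*I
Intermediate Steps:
H(E) = 2*E/(E + (-5 + E)/(117 + E)) (H(E) = (2*E)/(E + (-5 + E)/(117 + E)) = 2*E/(E + (-5 + E)/(117 + E)))
√((-57482 + H(-363)) - 151410) = √((-57482 + 2*(-363)*(117 - 363)/(-5 + (-363)² + 118*(-363))) - 151410) = √((-57482 + 2*(-363)*(-246)/(-5 + 131769 - 42834)) - 151410) = √((-57482 + 2*(-363)*(-246)/88930) - 151410) = √((-57482 + 2*(-363)*(1/88930)*(-246)) - 151410) = √((-57482 + 89298/44465) - 151410) = √(-2555847832/44465 - 151410) = √(-9288293482/44465) = I*√413003969677130/44465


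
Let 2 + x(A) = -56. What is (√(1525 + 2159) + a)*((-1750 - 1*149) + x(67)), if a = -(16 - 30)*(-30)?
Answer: 821940 - 3914*√921 ≈ 7.0316e+5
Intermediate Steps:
x(A) = -58 (x(A) = -2 - 56 = -58)
a = -420 (a = -(-14)*(-30) = -1*420 = -420)
(√(1525 + 2159) + a)*((-1750 - 1*149) + x(67)) = (√(1525 + 2159) - 420)*((-1750 - 1*149) - 58) = (√3684 - 420)*((-1750 - 149) - 58) = (2*√921 - 420)*(-1899 - 58) = (-420 + 2*√921)*(-1957) = 821940 - 3914*√921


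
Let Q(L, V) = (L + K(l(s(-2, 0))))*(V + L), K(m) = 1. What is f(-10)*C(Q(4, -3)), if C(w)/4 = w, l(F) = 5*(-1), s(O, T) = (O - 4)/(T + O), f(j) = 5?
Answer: 100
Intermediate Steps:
s(O, T) = (-4 + O)/(O + T)
l(F) = -5
Q(L, V) = (1 + L)*(L + V) (Q(L, V) = (L + 1)*(V + L) = (1 + L)*(L + V))
C(w) = 4*w
f(-10)*C(Q(4, -3)) = 5*(4*(4 - 3 + 4² + 4*(-3))) = 5*(4*(4 - 3 + 16 - 12)) = 5*(4*5) = 5*20 = 100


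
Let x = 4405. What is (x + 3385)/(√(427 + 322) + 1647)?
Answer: 1283013/271186 - 779*√749/271186 ≈ 4.6525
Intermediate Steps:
(x + 3385)/(√(427 + 322) + 1647) = (4405 + 3385)/(√(427 + 322) + 1647) = 7790/(√749 + 1647) = 7790/(1647 + √749)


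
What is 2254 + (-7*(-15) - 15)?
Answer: 2344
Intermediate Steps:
2254 + (-7*(-15) - 15) = 2254 + (105 - 15) = 2254 + 90 = 2344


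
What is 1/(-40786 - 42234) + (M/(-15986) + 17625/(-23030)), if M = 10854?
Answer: -6708789481/4645052020 ≈ -1.4443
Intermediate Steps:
1/(-40786 - 42234) + (M/(-15986) + 17625/(-23030)) = 1/(-40786 - 42234) + (10854/(-15986) + 17625/(-23030)) = 1/(-83020) + (10854*(-1/15986) + 17625*(-1/23030)) = -1/83020 + (-5427/7993 - 75/98) = -1/83020 - 1131321/783314 = -6708789481/4645052020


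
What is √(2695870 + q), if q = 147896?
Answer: 3*√315974 ≈ 1686.3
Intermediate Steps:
√(2695870 + q) = √(2695870 + 147896) = √2843766 = 3*√315974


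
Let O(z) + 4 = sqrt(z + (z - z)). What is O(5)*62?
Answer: -248 + 62*sqrt(5) ≈ -109.36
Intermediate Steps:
O(z) = -4 + sqrt(z) (O(z) = -4 + sqrt(z + (z - z)) = -4 + sqrt(z + 0) = -4 + sqrt(z))
O(5)*62 = (-4 + sqrt(5))*62 = -248 + 62*sqrt(5)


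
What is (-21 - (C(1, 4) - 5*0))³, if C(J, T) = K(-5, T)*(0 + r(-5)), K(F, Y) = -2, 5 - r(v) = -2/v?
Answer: -205379/125 ≈ -1643.0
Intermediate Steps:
r(v) = 5 + 2/v (r(v) = 5 - (-2)/v = 5 + 2/v)
C(J, T) = -46/5 (C(J, T) = -2*(0 + (5 + 2/(-5))) = -2*(0 + (5 + 2*(-⅕))) = -2*(0 + (5 - ⅖)) = -2*(0 + 23/5) = -2*23/5 = -46/5)
(-21 - (C(1, 4) - 5*0))³ = (-21 - (-46/5 - 5*0))³ = (-21 - (-46/5 + 0))³ = (-21 - 1*(-46/5))³ = (-21 + 46/5)³ = (-59/5)³ = -205379/125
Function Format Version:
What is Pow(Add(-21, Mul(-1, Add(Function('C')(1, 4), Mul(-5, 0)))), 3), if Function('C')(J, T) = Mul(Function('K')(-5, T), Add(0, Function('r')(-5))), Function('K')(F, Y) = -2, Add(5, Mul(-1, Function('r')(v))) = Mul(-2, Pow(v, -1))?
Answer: Rational(-205379, 125) ≈ -1643.0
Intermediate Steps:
Function('r')(v) = Add(5, Mul(2, Pow(v, -1))) (Function('r')(v) = Add(5, Mul(-1, Mul(-2, Pow(v, -1)))) = Add(5, Mul(2, Pow(v, -1))))
Function('C')(J, T) = Rational(-46, 5) (Function('C')(J, T) = Mul(-2, Add(0, Add(5, Mul(2, Pow(-5, -1))))) = Mul(-2, Add(0, Add(5, Mul(2, Rational(-1, 5))))) = Mul(-2, Add(0, Add(5, Rational(-2, 5)))) = Mul(-2, Add(0, Rational(23, 5))) = Mul(-2, Rational(23, 5)) = Rational(-46, 5))
Pow(Add(-21, Mul(-1, Add(Function('C')(1, 4), Mul(-5, 0)))), 3) = Pow(Add(-21, Mul(-1, Add(Rational(-46, 5), Mul(-5, 0)))), 3) = Pow(Add(-21, Mul(-1, Add(Rational(-46, 5), 0))), 3) = Pow(Add(-21, Mul(-1, Rational(-46, 5))), 3) = Pow(Add(-21, Rational(46, 5)), 3) = Pow(Rational(-59, 5), 3) = Rational(-205379, 125)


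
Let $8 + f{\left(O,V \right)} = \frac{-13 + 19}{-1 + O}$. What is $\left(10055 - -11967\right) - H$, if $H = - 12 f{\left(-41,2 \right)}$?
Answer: $\frac{153470}{7} \approx 21924.0$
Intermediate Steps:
$f{\left(O,V \right)} = -8 + \frac{6}{-1 + O}$ ($f{\left(O,V \right)} = -8 + \frac{-13 + 19}{-1 + O} = -8 + \frac{6}{-1 + O}$)
$H = \frac{684}{7}$ ($H = - 12 \frac{2 \left(7 - -164\right)}{-1 - 41} = - 12 \frac{2 \left(7 + 164\right)}{-42} = - 12 \cdot 2 \left(- \frac{1}{42}\right) 171 = \left(-12\right) \left(- \frac{57}{7}\right) = \frac{684}{7} \approx 97.714$)
$\left(10055 - -11967\right) - H = \left(10055 - -11967\right) - \frac{684}{7} = \left(10055 + 11967\right) - \frac{684}{7} = 22022 - \frac{684}{7} = \frac{153470}{7}$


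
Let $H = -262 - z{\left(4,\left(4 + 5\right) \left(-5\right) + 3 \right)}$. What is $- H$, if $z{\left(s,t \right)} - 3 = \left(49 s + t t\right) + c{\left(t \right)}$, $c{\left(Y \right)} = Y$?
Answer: $2183$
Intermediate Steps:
$z{\left(s,t \right)} = 3 + t + t^{2} + 49 s$ ($z{\left(s,t \right)} = 3 + \left(\left(49 s + t t\right) + t\right) = 3 + \left(\left(49 s + t^{2}\right) + t\right) = 3 + \left(\left(t^{2} + 49 s\right) + t\right) = 3 + \left(t + t^{2} + 49 s\right) = 3 + t + t^{2} + 49 s$)
$H = -2183$ ($H = -262 - \left(3 + \left(\left(4 + 5\right) \left(-5\right) + 3\right) + \left(\left(4 + 5\right) \left(-5\right) + 3\right)^{2} + 49 \cdot 4\right) = -262 - \left(3 + \left(9 \left(-5\right) + 3\right) + \left(9 \left(-5\right) + 3\right)^{2} + 196\right) = -262 - \left(3 + \left(-45 + 3\right) + \left(-45 + 3\right)^{2} + 196\right) = -262 - \left(3 - 42 + \left(-42\right)^{2} + 196\right) = -262 - \left(3 - 42 + 1764 + 196\right) = -262 - 1921 = -2183$)
$- H = \left(-1\right) \left(-2183\right) = 2183$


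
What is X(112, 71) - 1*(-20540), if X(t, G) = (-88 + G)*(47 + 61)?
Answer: 18704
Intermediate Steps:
X(t, G) = -9504 + 108*G (X(t, G) = (-88 + G)*108 = -9504 + 108*G)
X(112, 71) - 1*(-20540) = (-9504 + 108*71) - 1*(-20540) = (-9504 + 7668) + 20540 = -1836 + 20540 = 18704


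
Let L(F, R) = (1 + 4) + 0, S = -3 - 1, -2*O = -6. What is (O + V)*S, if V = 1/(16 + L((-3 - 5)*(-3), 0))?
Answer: -256/21 ≈ -12.190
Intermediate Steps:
O = 3 (O = -½*(-6) = 3)
S = -4
L(F, R) = 5 (L(F, R) = 5 + 0 = 5)
V = 1/21 (V = 1/(16 + 5) = 1/21 ≈ 0.047619)
(O + V)*S = (3 + 1/21)*(-4) = (64/21)*(-4) = -256/21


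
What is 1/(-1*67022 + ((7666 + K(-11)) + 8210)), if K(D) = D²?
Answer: -1/51025 ≈ -1.9598e-5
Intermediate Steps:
1/(-1*67022 + ((7666 + K(-11)) + 8210)) = 1/(-1*67022 + ((7666 + (-11)²) + 8210)) = 1/(-67022 + ((7666 + 121) + 8210)) = 1/(-67022 + (7787 + 8210)) = 1/(-67022 + 15997) = 1/(-51025) = -1/51025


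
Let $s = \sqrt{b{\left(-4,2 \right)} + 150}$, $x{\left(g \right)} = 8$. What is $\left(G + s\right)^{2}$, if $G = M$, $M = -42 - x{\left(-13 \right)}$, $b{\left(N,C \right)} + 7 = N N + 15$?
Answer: $\left(50 - \sqrt{174}\right)^{2} \approx 1354.9$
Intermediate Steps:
$b{\left(N,C \right)} = 8 + N^{2}$ ($b{\left(N,C \right)} = -7 + \left(N N + 15\right) = -7 + \left(N^{2} + 15\right) = -7 + \left(15 + N^{2}\right) = 8 + N^{2}$)
$M = -50$ ($M = -42 - 8 = -50$)
$s = \sqrt{174}$ ($s = \sqrt{\left(8 + \left(-4\right)^{2}\right) + 150} = \sqrt{\left(8 + 16\right) + 150} = \sqrt{24 + 150} = \sqrt{174} \approx 13.191$)
$G = -50$
$\left(G + s\right)^{2} = \left(-50 + \sqrt{174}\right)^{2}$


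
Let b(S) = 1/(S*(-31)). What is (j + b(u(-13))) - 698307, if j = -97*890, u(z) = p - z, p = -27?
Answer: -340532457/434 ≈ -7.8464e+5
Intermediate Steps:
u(z) = -27 - z
j = -86330
b(S) = -1/(31*S) (b(S) = 1/(-31*S) = -1/(31*S))
(j + b(u(-13))) - 698307 = (-86330 - 1/(31*(-27 - 1*(-13)))) - 698307 = (-86330 - 1/(31*(-27 + 13))) - 698307 = (-86330 - 1/31/(-14)) - 698307 = (-86330 - 1/31*(-1/14)) - 698307 = (-86330 + 1/434) - 698307 = -37467219/434 - 698307 = -340532457/434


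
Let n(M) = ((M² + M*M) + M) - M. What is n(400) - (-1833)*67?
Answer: 442811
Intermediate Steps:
n(M) = 2*M² (n(M) = ((M² + M²) + M) - M = (2*M² + M) - M = (M + 2*M²) - M = 2*M²)
n(400) - (-1833)*67 = 2*400² - (-1833)*67 = 2*160000 - 1*(-122811) = 320000 + 122811 = 442811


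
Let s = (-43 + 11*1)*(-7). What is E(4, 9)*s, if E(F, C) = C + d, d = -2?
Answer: 1568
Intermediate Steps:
E(F, C) = -2 + C (E(F, C) = C - 2 = -2 + C)
s = 224 (s = (-43 + 11)*(-7) = -32*(-7) = 224)
E(4, 9)*s = (-2 + 9)*224 = 7*224 = 1568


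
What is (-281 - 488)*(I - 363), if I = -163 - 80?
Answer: 466014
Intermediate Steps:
I = -243
(-281 - 488)*(I - 363) = (-281 - 488)*(-243 - 363) = -769*(-606) = 466014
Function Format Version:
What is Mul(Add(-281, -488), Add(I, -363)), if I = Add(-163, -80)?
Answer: 466014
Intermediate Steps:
I = -243
Mul(Add(-281, -488), Add(I, -363)) = Mul(Add(-281, -488), Add(-243, -363)) = Mul(-769, -606) = 466014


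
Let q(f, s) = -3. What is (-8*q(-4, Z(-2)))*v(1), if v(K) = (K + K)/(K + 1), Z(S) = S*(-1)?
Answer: 24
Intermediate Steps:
Z(S) = -S
v(K) = 2*K/(1 + K) (v(K) = (2*K)/(1 + K) = 2*K/(1 + K))
(-8*q(-4, Z(-2)))*v(1) = (-8*(-3))*(2*1/(1 + 1)) = 24*(2*1/2) = 24*(2*1*(½)) = 24*1 = 24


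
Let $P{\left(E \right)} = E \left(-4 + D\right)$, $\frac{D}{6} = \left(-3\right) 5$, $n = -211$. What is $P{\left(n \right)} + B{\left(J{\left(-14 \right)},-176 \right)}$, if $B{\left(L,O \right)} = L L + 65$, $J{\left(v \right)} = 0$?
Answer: $19899$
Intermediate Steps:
$B{\left(L,O \right)} = 65 + L^{2}$ ($B{\left(L,O \right)} = L^{2} + 65 = 65 + L^{2}$)
$D = -90$ ($D = 6 \left(\left(-3\right) 5\right) = 6 \left(-15\right) = -90$)
$P{\left(E \right)} = - 94 E$ ($P{\left(E \right)} = E \left(-4 - 90\right) = E \left(-94\right) = - 94 E$)
$P{\left(n \right)} + B{\left(J{\left(-14 \right)},-176 \right)} = \left(-94\right) \left(-211\right) + \left(65 + 0^{2}\right) = 19834 + \left(65 + 0\right) = 19834 + 65 = 19899$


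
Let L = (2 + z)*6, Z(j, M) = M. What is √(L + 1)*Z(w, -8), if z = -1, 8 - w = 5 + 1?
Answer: -8*√7 ≈ -21.166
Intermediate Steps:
w = 2 (w = 8 - (5 + 1) = 8 - 1*6 = 8 - 6 = 2)
L = 6 (L = (2 - 1)*6 = 1*6 = 6)
√(L + 1)*Z(w, -8) = √(6 + 1)*(-8) = √7*(-8) = -8*√7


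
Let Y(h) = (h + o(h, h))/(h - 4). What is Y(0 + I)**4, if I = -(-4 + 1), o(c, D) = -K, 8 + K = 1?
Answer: 10000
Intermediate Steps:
K = -7 (K = -8 + 1 = -7)
o(c, D) = 7 (o(c, D) = -1*(-7) = 7)
I = 3 (I = -1*(-3) = 3)
Y(h) = (7 + h)/(-4 + h) (Y(h) = (h + 7)/(h - 4) = (7 + h)/(-4 + h))
Y(0 + I)**4 = ((7 + (0 + 3))/(-4 + (0 + 3)))**4 = ((7 + 3)/(-4 + 3))**4 = (10/(-1))**4 = (-1*10)**4 = (-10)**4 = 10000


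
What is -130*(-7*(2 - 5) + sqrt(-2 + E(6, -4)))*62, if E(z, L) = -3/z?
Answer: -169260 - 4030*I*sqrt(10) ≈ -1.6926e+5 - 12744.0*I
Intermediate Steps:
-130*(-7*(2 - 5) + sqrt(-2 + E(6, -4)))*62 = -130*(-7*(2 - 5) + sqrt(-2 - 3/6))*62 = -130*(-7*(-3) + sqrt(-2 - 3*1/6))*62 = -130*(21 + sqrt(-2 - 1/2))*62 = -130*(21 + sqrt(-5/2))*62 = -130*(21 + I*sqrt(10)/2)*62 = (-2730 - 65*I*sqrt(10))*62 = -169260 - 4030*I*sqrt(10)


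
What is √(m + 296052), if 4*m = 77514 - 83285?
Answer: 13*√6973/2 ≈ 542.78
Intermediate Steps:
m = -5771/4 (m = (77514 - 83285)/4 = (¼)*(-5771) = -5771/4 ≈ -1442.8)
√(m + 296052) = √(-5771/4 + 296052) = √(1178437/4) = 13*√6973/2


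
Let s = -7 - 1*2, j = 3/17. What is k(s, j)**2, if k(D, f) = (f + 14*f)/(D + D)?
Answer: 25/1156 ≈ 0.021626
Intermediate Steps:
j = 3/17 (j = 3*(1/17) = 3/17 ≈ 0.17647)
s = -9 (s = -7 - 2 = -9)
k(D, f) = 15*f/(2*D) (k(D, f) = (15*f)/((2*D)) = (15*f)*(1/(2*D)) = 15*f/(2*D))
k(s, j)**2 = ((15/2)*(3/17)/(-9))**2 = ((15/2)*(3/17)*(-1/9))**2 = (-5/34)**2 = 25/1156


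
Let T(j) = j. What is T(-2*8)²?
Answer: 256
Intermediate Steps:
T(-2*8)² = (-2*8)² = (-16)² = 256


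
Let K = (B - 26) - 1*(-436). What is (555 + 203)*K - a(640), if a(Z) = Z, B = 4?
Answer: 313172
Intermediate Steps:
K = 414 (K = (4 - 26) - 1*(-436) = -22 + 436 = 414)
(555 + 203)*K - a(640) = (555 + 203)*414 - 1*640 = 758*414 - 640 = 313812 - 640 = 313172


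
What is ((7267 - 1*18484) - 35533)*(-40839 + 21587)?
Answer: 900031000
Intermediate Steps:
((7267 - 1*18484) - 35533)*(-40839 + 21587) = ((7267 - 18484) - 35533)*(-19252) = (-11217 - 35533)*(-19252) = -46750*(-19252) = 900031000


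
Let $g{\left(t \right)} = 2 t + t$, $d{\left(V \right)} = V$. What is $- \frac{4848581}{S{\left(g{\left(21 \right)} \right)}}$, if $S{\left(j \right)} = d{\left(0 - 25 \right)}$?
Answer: $\frac{4848581}{25} \approx 1.9394 \cdot 10^{5}$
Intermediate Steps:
$g{\left(t \right)} = 3 t$
$S{\left(j \right)} = -25$ ($S{\left(j \right)} = 0 - 25 = -25$)
$- \frac{4848581}{S{\left(g{\left(21 \right)} \right)}} = - \frac{4848581}{-25} = \left(-4848581\right) \left(- \frac{1}{25}\right) = \frac{4848581}{25}$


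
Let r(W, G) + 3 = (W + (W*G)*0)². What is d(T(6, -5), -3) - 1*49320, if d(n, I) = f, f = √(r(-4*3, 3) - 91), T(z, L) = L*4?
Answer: -49320 + 5*√2 ≈ -49313.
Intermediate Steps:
r(W, G) = -3 + W² (r(W, G) = -3 + (W + (W*G)*0)² = -3 + (W + (G*W)*0)² = -3 + (W + 0)² = -3 + W²)
T(z, L) = 4*L
f = 5*√2 (f = √((-3 + (-4*3)²) - 91) = √((-3 + (-12)²) - 91) = √((-3 + 144) - 91) = √(141 - 91) = √50 = 5*√2 ≈ 7.0711)
d(n, I) = 5*√2
d(T(6, -5), -3) - 1*49320 = 5*√2 - 1*49320 = 5*√2 - 49320 = -49320 + 5*√2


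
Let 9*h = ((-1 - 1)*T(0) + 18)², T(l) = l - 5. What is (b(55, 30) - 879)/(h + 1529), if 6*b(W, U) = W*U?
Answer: -5436/14545 ≈ -0.37374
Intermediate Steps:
T(l) = -5 + l
h = 784/9 (h = ((-1 - 1)*(-5 + 0) + 18)²/9 = (-2*(-5) + 18)²/9 = (10 + 18)²/9 = (⅑)*28² = (⅑)*784 = 784/9 ≈ 87.111)
b(W, U) = U*W/6 (b(W, U) = (W*U)/6 = (U*W)/6 = U*W/6)
(b(55, 30) - 879)/(h + 1529) = ((⅙)*30*55 - 879)/(784/9 + 1529) = (275 - 879)/(14545/9) = -604*9/14545 = -5436/14545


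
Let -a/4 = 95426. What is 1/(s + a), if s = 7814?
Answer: -1/373890 ≈ -2.6746e-6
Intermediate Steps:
a = -381704 (a = -4*95426 = -381704)
1/(s + a) = 1/(7814 - 381704) = 1/(-373890) = -1/373890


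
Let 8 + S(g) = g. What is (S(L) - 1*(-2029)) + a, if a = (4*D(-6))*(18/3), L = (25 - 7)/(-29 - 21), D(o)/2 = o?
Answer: 43316/25 ≈ 1732.6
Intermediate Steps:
D(o) = 2*o
L = -9/25 (L = 18/(-50) = 18*(-1/50) = -9/25 ≈ -0.36000)
S(g) = -8 + g
a = -288 (a = (4*(2*(-6)))*(18/3) = (4*(-12))*(18*(1/3)) = -48*6 = -288)
(S(L) - 1*(-2029)) + a = ((-8 - 9/25) - 1*(-2029)) - 288 = (-209/25 + 2029) - 288 = 50516/25 - 288 = 43316/25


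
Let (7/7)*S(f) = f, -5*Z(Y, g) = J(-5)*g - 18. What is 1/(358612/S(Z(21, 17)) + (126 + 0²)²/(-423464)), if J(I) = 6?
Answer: -2223186/47456105839 ≈ -4.6847e-5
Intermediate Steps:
Z(Y, g) = 18/5 - 6*g/5 (Z(Y, g) = -(6*g - 18)/5 = -(-18 + 6*g)/5 = 18/5 - 6*g/5)
S(f) = f
1/(358612/S(Z(21, 17)) + (126 + 0²)²/(-423464)) = 1/(358612/(18/5 - 6/5*17) + (126 + 0²)²/(-423464)) = 1/(358612/(18/5 - 102/5) + (126 + 0)²*(-1/423464)) = 1/(358612/(-84/5) + 126²*(-1/423464)) = 1/(358612*(-5/84) + 15876*(-1/423464)) = 1/(-448265/21 - 3969/105866) = 1/(-47456105839/2223186) = -2223186/47456105839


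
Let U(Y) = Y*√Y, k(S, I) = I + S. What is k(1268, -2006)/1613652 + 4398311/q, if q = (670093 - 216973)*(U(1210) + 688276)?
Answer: -3186190068358715531/7189190200813336058880 - 5854151941*√10/21385102217766912 ≈ -0.00044406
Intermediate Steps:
U(Y) = Y^(3/2)
q = 311871621120 + 6031027200*√10 (q = (670093 - 216973)*(1210^(3/2) + 688276) = 453120*(13310*√10 + 688276) = 453120*(688276 + 13310*√10) = 311871621120 + 6031027200*√10 ≈ 3.3094e+11)
k(1268, -2006)/1613652 + 4398311/q = (-2006 + 1268)/1613652 + 4398311/(311871621120 + 6031027200*√10) = -738*1/1613652 + 4398311/(311871621120 + 6031027200*√10) = -123/268942 + 4398311/(311871621120 + 6031027200*√10)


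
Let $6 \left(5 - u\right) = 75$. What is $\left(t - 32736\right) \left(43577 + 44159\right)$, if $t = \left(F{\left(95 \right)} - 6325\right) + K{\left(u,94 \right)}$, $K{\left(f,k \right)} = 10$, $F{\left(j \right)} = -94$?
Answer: $-3434425720$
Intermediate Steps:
$u = - \frac{15}{2}$ ($u = 5 - \frac{25}{2} = - \frac{15}{2} \approx -7.5$)
$t = -6409$ ($t = \left(-94 - 6325\right) + 10 = -6419 + 10 = -6409$)
$\left(t - 32736\right) \left(43577 + 44159\right) = \left(-6409 - 32736\right) \left(43577 + 44159\right) = \left(-39145\right) 87736 = -3434425720$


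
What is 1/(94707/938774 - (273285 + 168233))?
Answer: -55222/24381501425 ≈ -2.2649e-6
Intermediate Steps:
1/(94707/938774 - (273285 + 168233)) = 1/(94707*(1/938774) - 1*441518) = 1/(5571/55222 - 441518) = 1/(-24381501425/55222) = -55222/24381501425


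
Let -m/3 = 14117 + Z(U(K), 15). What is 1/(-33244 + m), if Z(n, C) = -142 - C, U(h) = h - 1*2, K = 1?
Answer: -1/75124 ≈ -1.3311e-5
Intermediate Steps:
U(h) = -2 + h (U(h) = h - 2 = -2 + h)
m = -41880 (m = -3*(14117 + (-142 - 1*15)) = -3*(14117 + (-142 - 15)) = -3*(14117 - 157) = -3*13960 = -41880)
1/(-33244 + m) = 1/(-33244 - 41880) = 1/(-75124) = -1/75124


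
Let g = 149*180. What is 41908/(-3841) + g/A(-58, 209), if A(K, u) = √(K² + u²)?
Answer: -41908/3841 + 5364*√5/97 ≈ 112.74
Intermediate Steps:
g = 26820
41908/(-3841) + g/A(-58, 209) = 41908/(-3841) + 26820/(√((-58)² + 209²)) = 41908*(-1/3841) + 26820/(√(3364 + 43681)) = -41908/3841 + 26820/(√47045) = -41908/3841 + 26820/((97*√5)) = -41908/3841 + 26820*(√5/485) = -41908/3841 + 5364*√5/97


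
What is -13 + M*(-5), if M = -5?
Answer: 12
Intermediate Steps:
-13 + M*(-5) = -13 - 5*(-5) = -13 + 25 = 12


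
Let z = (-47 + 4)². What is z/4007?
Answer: 1849/4007 ≈ 0.46144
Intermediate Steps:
z = 1849 (z = (-43)² = 1849)
z/4007 = 1849/4007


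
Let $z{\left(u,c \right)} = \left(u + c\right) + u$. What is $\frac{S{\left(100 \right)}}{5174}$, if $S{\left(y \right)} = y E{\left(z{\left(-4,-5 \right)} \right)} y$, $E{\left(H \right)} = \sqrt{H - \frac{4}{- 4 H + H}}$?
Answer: $\frac{5000 i \sqrt{19929}}{100893} \approx 6.996 i$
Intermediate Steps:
$z{\left(u,c \right)} = c + 2 u$ ($z{\left(u,c \right)} = \left(c + u\right) + u = c + 2 u$)
$E{\left(H \right)} = \sqrt{H + \frac{4}{3 H}}$ ($E{\left(H \right)} = \sqrt{H - \frac{4}{\left(-3\right) H}} = \sqrt{H - 4 \left(- \frac{1}{3 H}\right)} = \sqrt{H + \frac{4}{3 H}}$)
$S{\left(y \right)} = \frac{i \sqrt{19929} y^{2}}{39}$ ($S{\left(y \right)} = y \frac{\sqrt{9 \left(-5 + 2 \left(-4\right)\right) + \frac{12}{-5 + 2 \left(-4\right)}}}{3} y = y \frac{\sqrt{9 \left(-5 - 8\right) + \frac{12}{-5 - 8}}}{3} y = y \frac{\sqrt{9 \left(-13\right) + \frac{12}{-13}}}{3} y = y \frac{\sqrt{-117 + 12 \left(- \frac{1}{13}\right)}}{3} y = y \frac{\sqrt{-117 - \frac{12}{13}}}{3} y = y \frac{\sqrt{- \frac{1533}{13}}}{3} y = y \frac{\frac{1}{13} i \sqrt{19929}}{3} y = y \frac{i \sqrt{19929}}{39} y = \frac{i y \sqrt{19929}}{39} y = \frac{i \sqrt{19929} y^{2}}{39}$)
$\frac{S{\left(100 \right)}}{5174} = \frac{\frac{1}{39} i \sqrt{19929} \cdot 100^{2}}{5174} = \frac{1}{39} i \sqrt{19929} \cdot 10000 \cdot \frac{1}{5174} = \frac{10000 i \sqrt{19929}}{39} \cdot \frac{1}{5174} = \frac{5000 i \sqrt{19929}}{100893}$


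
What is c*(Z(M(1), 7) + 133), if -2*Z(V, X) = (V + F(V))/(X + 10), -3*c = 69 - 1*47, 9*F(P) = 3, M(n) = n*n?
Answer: -149182/153 ≈ -975.05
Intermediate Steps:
M(n) = n**2
F(P) = 1/3 (F(P) = (1/9)*3 = 1/3)
c = -22/3 (c = -(69 - 1*47)/3 = -(69 - 47)/3 = -1/3*22 = -22/3 ≈ -7.3333)
Z(V, X) = -(1/3 + V)/(2*(10 + X)) (Z(V, X) = -(V + 1/3)/(2*(X + 10)) = -(1/3 + V)/(2*(10 + X)))
c*(Z(M(1), 7) + 133) = -22*((-1 - 3*1**2)/(6*(10 + 7)) + 133)/3 = -22*((1/6)*(-1 - 3*1)/17 + 133)/3 = -22*((1/6)*(1/17)*(-1 - 3) + 133)/3 = -22*((1/6)*(1/17)*(-4) + 133)/3 = -22*(-2/51 + 133)/3 = -22/3*6781/51 = -149182/153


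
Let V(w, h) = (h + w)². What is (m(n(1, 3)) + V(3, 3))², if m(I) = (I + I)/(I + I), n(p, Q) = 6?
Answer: 1369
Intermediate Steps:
m(I) = 1 (m(I) = (2*I)/((2*I)) = (2*I)*(1/(2*I)) = 1)
(m(n(1, 3)) + V(3, 3))² = (1 + (3 + 3)²)² = (1 + 6²)² = (1 + 36)² = 37² = 1369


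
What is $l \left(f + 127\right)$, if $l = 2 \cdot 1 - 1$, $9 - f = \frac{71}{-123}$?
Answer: $\frac{16799}{123} \approx 136.58$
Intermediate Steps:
$f = \frac{1178}{123}$ ($f = 9 - \frac{71}{-123} = 9 - 71 \left(- \frac{1}{123}\right) = 9 - - \frac{71}{123} = 9 + \frac{71}{123} = \frac{1178}{123} \approx 9.5772$)
$l = 1$ ($l = 2 - 1 = 1$)
$l \left(f + 127\right) = 1 \left(\frac{1178}{123} + 127\right) = 1 \cdot \frac{16799}{123} = \frac{16799}{123}$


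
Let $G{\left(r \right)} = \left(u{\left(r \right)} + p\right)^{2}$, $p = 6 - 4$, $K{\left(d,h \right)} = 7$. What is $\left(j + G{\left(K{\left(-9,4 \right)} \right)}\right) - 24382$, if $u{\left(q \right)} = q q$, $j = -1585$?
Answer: $-23366$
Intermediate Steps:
$u{\left(q \right)} = q^{2}$
$p = 2$
$G{\left(r \right)} = \left(2 + r^{2}\right)^{2}$ ($G{\left(r \right)} = \left(r^{2} + 2\right)^{2} = \left(2 + r^{2}\right)^{2}$)
$\left(j + G{\left(K{\left(-9,4 \right)} \right)}\right) - 24382 = \left(-1585 + \left(2 + 7^{2}\right)^{2}\right) - 24382 = \left(-1585 + \left(2 + 49\right)^{2}\right) - 24382 = \left(-1585 + 51^{2}\right) - 24382 = \left(-1585 + 2601\right) - 24382 = 1016 - 24382 = -23366$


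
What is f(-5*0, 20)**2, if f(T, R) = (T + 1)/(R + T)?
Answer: 1/400 ≈ 0.0025000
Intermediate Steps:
f(T, R) = (1 + T)/(R + T)
f(-5*0, 20)**2 = ((1 - 5*0)/(20 - 5*0))**2 = ((1 + 0)/(20 + 0))**2 = (1/20)**2 = 1/400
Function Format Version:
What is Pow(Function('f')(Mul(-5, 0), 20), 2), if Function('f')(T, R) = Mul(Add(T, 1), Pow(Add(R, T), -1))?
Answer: Rational(1, 400) ≈ 0.0025000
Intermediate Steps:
Function('f')(T, R) = Mul(Pow(Add(R, T), -1), Add(1, T)) (Function('f')(T, R) = Mul(Add(1, T), Pow(Add(R, T), -1)) = Mul(Pow(Add(R, T), -1), Add(1, T)))
Pow(Function('f')(Mul(-5, 0), 20), 2) = Pow(Mul(Pow(Add(20, Mul(-5, 0)), -1), Add(1, Mul(-5, 0))), 2) = Pow(Mul(Pow(Add(20, 0), -1), Add(1, 0)), 2) = Pow(Mul(Pow(20, -1), 1), 2) = Pow(Mul(Rational(1, 20), 1), 2) = Pow(Rational(1, 20), 2) = Rational(1, 400)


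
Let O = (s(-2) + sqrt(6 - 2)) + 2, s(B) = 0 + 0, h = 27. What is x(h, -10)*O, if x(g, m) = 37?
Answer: 148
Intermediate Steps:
s(B) = 0
O = 4 (O = (0 + sqrt(6 - 2)) + 2 = (0 + sqrt(4)) + 2 = (0 + 2) + 2 = 2 + 2 = 4)
x(h, -10)*O = 37*4 = 148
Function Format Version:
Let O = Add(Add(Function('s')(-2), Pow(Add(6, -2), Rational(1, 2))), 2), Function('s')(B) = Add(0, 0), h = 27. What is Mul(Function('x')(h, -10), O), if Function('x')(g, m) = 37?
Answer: 148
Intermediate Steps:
Function('s')(B) = 0
O = 4 (O = Add(Add(0, Pow(Add(6, -2), Rational(1, 2))), 2) = Add(Add(0, Pow(4, Rational(1, 2))), 2) = Add(Add(0, 2), 2) = Add(2, 2) = 4)
Mul(Function('x')(h, -10), O) = Mul(37, 4) = 148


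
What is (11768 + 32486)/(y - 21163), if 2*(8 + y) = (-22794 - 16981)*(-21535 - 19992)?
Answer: 88508/1651694083 ≈ 5.3586e-5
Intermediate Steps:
y = 1651736409/2 (y = -8 + ((-22794 - 16981)*(-21535 - 19992))/2 = -8 + (-39775*(-41527))/2 = -8 + (1/2)*1651736425 = -8 + 1651736425/2 = 1651736409/2 ≈ 8.2587e+8)
(11768 + 32486)/(y - 21163) = (11768 + 32486)/(1651736409/2 - 21163) = 44254/(1651694083/2) = 44254*(2/1651694083) = 88508/1651694083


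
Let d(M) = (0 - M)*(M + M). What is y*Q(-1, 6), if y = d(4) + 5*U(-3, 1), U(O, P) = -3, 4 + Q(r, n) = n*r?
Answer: 470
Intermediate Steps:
Q(r, n) = -4 + n*r
d(M) = -2*M**2 (d(M) = (-M)*(2*M) = -2*M**2)
y = -47 (y = -2*4**2 + 5*(-3) = -2*16 - 15 = -32 - 15 = -47)
y*Q(-1, 6) = -47*(-4 + 6*(-1)) = -47*(-4 - 6) = -47*(-10) = 470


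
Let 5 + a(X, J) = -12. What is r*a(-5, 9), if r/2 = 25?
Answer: -850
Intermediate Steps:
r = 50 (r = 2*25 = 50)
a(X, J) = -17 (a(X, J) = -5 - 12 = -17)
r*a(-5, 9) = 50*(-17) = -850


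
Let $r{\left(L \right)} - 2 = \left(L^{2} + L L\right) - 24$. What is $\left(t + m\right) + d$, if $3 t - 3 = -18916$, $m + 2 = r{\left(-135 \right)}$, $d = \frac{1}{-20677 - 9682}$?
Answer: $\frac{2743391032}{91077} \approx 30122.0$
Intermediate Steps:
$d = - \frac{1}{30359}$ ($d = \frac{1}{-30359} = - \frac{1}{30359} \approx -3.2939 \cdot 10^{-5}$)
$r{\left(L \right)} = -22 + 2 L^{2}$ ($r{\left(L \right)} = 2 - \left(24 - L^{2} - L L\right) = 2 + \left(\left(L^{2} + L^{2}\right) - 24\right) = 2 + \left(2 L^{2} - 24\right) = 2 + \left(-24 + 2 L^{2}\right) = -22 + 2 L^{2}$)
$m = 36426$ ($m = -2 - \left(22 - 2 \left(-135\right)^{2}\right) = -2 + \left(-22 + 2 \cdot 18225\right) = -2 + \left(-22 + 36450\right) = -2 + 36428 = 36426$)
$t = - \frac{18913}{3}$ ($t = 1 + \frac{1}{3} \left(-18916\right) = 1 - \frac{18916}{3} = - \frac{18913}{3} \approx -6304.3$)
$\left(t + m\right) + d = \left(- \frac{18913}{3} + 36426\right) - \frac{1}{30359} = \frac{90365}{3} - \frac{1}{30359} = \frac{2743391032}{91077}$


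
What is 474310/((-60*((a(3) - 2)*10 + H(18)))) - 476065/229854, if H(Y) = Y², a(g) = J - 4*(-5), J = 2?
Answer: -2066492239/120443496 ≈ -17.157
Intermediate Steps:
a(g) = 22 (a(g) = 2 - 4*(-5) = 2 - 1*(-20) = 2 + 20 = 22)
474310/((-60*((a(3) - 2)*10 + H(18)))) - 476065/229854 = 474310/((-60*((22 - 2)*10 + 18²))) - 476065/229854 = 474310/((-60*(20*10 + 324))) - 476065*1/229854 = 474310/((-60*(200 + 324))) - 476065/229854 = 474310/((-60*524)) - 476065/229854 = 474310/(-31440) - 476065/229854 = 474310*(-1/31440) - 476065/229854 = -47431/3144 - 476065/229854 = -2066492239/120443496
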